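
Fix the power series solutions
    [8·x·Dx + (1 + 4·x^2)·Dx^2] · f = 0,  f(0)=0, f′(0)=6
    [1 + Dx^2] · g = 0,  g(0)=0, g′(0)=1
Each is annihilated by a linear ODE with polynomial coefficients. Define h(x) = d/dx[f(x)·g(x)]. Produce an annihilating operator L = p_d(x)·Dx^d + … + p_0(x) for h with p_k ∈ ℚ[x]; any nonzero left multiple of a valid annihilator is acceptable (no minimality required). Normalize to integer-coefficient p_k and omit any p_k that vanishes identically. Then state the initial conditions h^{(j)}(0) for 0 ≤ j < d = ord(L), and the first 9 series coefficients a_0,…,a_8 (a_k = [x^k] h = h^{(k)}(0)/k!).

f: a_k = 0, 6, 0, -8, 0, 96/5, 0, -384/7, 0, …
g: a_k = 0, 1, 0, -1/6, 0, 1/120, 0, -1/5040, 0, …
Product ⇒ symmetric product L₀, ord ≤ 4.
Derive L from L₀ (diff closure).
L = (3893 + 34584·x^2 + 286832·x^4 + 57600·x^6 + 768·x^8 - 10240·x^10 + 4096·x^12) + (2192·x + 44864·x^3 + 156160·x^5 + 51200·x^7 + 20480·x^9 + 16384·x^11)·Dx + (3978 + 36208·x^2 + 296160·x^4 + 76288·x^6 + 9728·x^8 - 4096·x^10 + 8192·x^12)·Dx^2 + (2192·x + 44864·x^3 + 156160·x^5 + 51200·x^7 + 20480·x^9 + 16384·x^11)·Dx^3 + (85 + 1624·x^2 + 9328·x^4 + 18688·x^6 + 8960·x^8 + 6144·x^10 + 4096·x^12)·Dx^4  (order 4).
h: a_k = 0, 12, 0, -36, 0, 247/2, 0, -465, 0, …
ICs: h(0) = 0, h′(0) = 12, h′′(0) = 0, h′′′(0) = -216.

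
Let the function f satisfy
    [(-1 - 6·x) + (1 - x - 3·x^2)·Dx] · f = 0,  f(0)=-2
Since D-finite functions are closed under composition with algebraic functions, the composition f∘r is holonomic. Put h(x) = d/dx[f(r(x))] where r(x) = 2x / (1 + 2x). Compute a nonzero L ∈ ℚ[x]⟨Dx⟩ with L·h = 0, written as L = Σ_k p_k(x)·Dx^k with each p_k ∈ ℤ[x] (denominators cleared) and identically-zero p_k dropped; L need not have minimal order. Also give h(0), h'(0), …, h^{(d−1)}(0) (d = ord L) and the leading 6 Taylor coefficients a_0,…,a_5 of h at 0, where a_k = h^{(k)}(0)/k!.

L = (12 + 72·x + 576·x^2 + 672·x^3) + (-1 - 18·x - 48·x^2 + 136·x^3 + 336·x^4)·Dx  (order 1).
h: a_k = -4, -48, 0, -1152, 2880, -27648, …
ICs: h(0) = -4.

f: a_k = -2, -2, -8, -14, -38, -80, …
L₀ from L_f via x↦r, Dx↦r'^{-1}Dx.
h₀' ⇒ L via d/dx closure of L₀.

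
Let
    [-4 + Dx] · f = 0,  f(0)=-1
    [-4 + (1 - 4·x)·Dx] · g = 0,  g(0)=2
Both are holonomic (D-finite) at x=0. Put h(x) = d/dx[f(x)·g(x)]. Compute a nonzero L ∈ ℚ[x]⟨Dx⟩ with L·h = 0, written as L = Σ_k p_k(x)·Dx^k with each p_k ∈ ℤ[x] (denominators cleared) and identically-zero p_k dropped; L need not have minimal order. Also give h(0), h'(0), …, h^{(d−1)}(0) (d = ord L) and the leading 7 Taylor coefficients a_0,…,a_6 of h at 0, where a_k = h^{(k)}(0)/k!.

L = (10 - 32·x + 32·x^2) + (-1 + 6·x - 8·x^2)·Dx  (order 1).
h: a_k = -16, -160, -1024, -16640/3, -83456/3, -2003968/15, -5611520/9, …
ICs: h(0) = -16.

f: a_k = -1, -4, -8, -32/3, -32/3, -128/15, -256/45, …
g: a_k = 2, 8, 32, 128, 512, 2048, 8192, …
f·g: L₀ = L_f ⊗_s L_g, ord ≤ 1·1.
Derive L from L₀ (diff closure).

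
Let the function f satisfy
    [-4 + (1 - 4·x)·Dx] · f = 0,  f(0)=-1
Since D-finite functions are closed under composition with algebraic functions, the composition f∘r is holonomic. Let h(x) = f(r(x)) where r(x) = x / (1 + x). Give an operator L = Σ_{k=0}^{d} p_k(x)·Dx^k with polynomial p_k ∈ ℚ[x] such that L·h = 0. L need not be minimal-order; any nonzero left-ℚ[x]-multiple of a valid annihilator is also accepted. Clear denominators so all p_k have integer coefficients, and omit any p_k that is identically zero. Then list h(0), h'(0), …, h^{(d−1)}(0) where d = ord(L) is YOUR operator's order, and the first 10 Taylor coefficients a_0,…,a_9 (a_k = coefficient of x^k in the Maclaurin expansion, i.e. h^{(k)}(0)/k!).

f: a_k = -1, -4, -16, -64, -256, -1024, -4096, -16384, -65536, -262144, …
Change of var in L_f (x↦r) gives L₀.
L = 4 + (-1 + 2·x + 3·x^2)·Dx  (order 1).
h: a_k = -1, -4, -12, -36, -108, -324, -972, -2916, -8748, -26244, …
ICs: h(0) = -1.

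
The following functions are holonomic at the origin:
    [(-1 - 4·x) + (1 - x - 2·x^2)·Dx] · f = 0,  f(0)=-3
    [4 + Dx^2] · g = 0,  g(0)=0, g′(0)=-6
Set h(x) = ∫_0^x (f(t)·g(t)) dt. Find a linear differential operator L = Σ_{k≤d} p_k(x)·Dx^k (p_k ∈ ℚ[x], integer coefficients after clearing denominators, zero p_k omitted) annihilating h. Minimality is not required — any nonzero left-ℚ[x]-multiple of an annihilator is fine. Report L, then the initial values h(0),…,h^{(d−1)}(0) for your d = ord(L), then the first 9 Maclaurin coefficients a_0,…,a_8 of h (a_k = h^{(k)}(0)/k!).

L = (4·x + 8·x^2)·Dx + (2 + 8·x)·Dx^2 + (-1 + x + 2·x^2)·Dx^3  (order 3).
h: a_k = 0, 0, 9, 6, 21/2, 78/5, 137/5, 1602/35, 11357/140, …
ICs: h(0) = 0, h′(0) = 0, h′′(0) = 18.

f: a_k = -3, -3, -9, -15, -33, -63, -129, -255, -513, …
g: a_k = 0, -6, 0, 4, 0, -4/5, 0, 8/105, 0, …
L₀ := L_f ⊗_s L_g (sym. prod.), ord ≤ 2.
∫: right-multiply L₀ by Dx.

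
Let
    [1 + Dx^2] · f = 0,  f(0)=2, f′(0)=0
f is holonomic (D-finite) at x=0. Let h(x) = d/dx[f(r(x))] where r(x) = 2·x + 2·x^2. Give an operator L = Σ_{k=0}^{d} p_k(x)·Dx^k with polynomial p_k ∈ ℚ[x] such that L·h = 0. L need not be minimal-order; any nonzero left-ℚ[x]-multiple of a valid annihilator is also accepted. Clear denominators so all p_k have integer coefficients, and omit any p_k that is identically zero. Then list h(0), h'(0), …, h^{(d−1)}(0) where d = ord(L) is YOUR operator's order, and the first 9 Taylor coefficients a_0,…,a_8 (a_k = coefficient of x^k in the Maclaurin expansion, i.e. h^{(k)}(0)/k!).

f: a_k = 2, 0, -1, 0, 1/12, 0, -1/360, 0, 1/20160, …
h₀=f(r): pull back L_f along r ⇒ L₀.
h=h₀': d/dx-closure on L₀ ⇒ L.
L = (16 + 32·x + 96·x^2 + 128·x^3 + 64·x^4) + (-6 - 12·x)·Dx + (1 + 4·x + 4·x^2)·Dx^2  (order 2).
h: a_k = 0, -8, -24, -32/3, 80/3, 704/15, 448/15, -3328/315, -1088/35, …
ICs: h(0) = 0, h′(0) = -8.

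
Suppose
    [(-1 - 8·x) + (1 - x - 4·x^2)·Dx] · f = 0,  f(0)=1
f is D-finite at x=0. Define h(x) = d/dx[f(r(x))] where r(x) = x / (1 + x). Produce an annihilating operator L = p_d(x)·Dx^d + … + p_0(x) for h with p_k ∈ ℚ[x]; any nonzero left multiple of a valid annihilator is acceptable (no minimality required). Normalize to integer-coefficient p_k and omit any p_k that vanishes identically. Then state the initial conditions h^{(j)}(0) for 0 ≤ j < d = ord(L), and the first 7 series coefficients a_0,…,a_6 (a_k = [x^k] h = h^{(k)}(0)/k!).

f: a_k = 1, 1, 5, 9, 29, 65, 181, …
L₀ from L_f via x↦r, Dx↦r'^{-1}Dx.
h₀' ⇒ L via d/dx closure of L₀.
L = (8 + 24·x + 120·x^2 + 72·x^3) + (-1 - 11·x - 15·x^2 + 31·x^3 + 36·x^4)·Dx  (order 1).
h: a_k = 1, 8, 0, 64, -80, 480, -1008, …
ICs: h(0) = 1.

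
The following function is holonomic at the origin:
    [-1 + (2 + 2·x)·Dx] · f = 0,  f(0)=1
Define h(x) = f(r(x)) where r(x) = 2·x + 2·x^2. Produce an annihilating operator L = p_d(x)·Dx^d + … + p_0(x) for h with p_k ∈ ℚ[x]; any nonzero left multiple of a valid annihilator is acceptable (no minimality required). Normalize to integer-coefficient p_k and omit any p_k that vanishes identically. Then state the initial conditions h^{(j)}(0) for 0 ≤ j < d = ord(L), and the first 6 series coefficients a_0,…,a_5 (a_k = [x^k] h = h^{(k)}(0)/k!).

f: a_k = 1, 1/2, -1/8, 1/16, -5/128, 7/256, …
h₀=f(r): pull back L_f along r ⇒ L₀.
L = (-1 - 2·x) + (1 + 2·x + 2·x^2)·Dx  (order 1).
h: a_k = 1, 1, 1/2, -1/2, 3/8, -1/8, …
ICs: h(0) = 1.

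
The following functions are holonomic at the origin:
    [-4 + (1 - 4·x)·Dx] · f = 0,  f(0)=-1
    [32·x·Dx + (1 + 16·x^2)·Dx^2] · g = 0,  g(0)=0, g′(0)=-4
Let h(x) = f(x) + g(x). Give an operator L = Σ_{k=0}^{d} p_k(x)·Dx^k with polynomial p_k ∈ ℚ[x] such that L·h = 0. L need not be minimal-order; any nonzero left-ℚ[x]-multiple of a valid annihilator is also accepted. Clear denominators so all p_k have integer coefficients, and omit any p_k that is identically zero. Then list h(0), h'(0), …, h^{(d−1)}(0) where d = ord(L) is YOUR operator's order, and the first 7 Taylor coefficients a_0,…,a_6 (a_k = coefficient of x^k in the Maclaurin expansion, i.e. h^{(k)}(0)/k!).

L = (-32 + 512·x + 1536·x^2)·Dx + (16 - 32·x + 256·x^2 + 1536·x^3)·Dx^2 + (-1 + 256·x^4)·Dx^3  (order 3).
h: a_k = -1, -8, -16, -128/3, -256, -6144/5, -4096, …
ICs: h(0) = -1, h′(0) = -8, h′′(0) = -32.

f: a_k = -1, -4, -16, -64, -256, -1024, -4096, …
g: a_k = 0, -4, 0, 64/3, 0, -1024/5, 0, …
Weyl lclm of L_f,L_g ⇒ L₀ (ord ≤ 3).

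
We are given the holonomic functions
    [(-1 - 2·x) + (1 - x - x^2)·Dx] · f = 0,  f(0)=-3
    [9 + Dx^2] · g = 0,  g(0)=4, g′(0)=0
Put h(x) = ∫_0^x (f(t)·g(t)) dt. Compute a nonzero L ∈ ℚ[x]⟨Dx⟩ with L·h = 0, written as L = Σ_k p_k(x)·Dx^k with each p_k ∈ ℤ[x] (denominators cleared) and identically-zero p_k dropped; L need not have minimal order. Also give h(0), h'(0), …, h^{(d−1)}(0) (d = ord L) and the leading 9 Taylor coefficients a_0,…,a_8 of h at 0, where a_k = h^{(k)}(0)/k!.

f: a_k = -3, -3, -6, -9, -15, -24, -39, -63, -102, …
g: a_k = 4, 0, -18, 0, 27/2, 0, -81/20, 0, 729/1120, …
h₀=f·g: eliminate ⇒ L₀, order ≤ 1·2.
h=∫₀ˣh₀: take L = L₀·Dx.
L = (-7 + 9·x + 9·x^2)·Dx + (2 + 4·x)·Dx^2 + (-1 + x + x^2)·Dx^3  (order 3).
h: a_k = 0, -12, -6, 10, 9/2, 3/2, 17/4, 129/20, 1413/160, …
ICs: h(0) = 0, h′(0) = -12, h′′(0) = -12.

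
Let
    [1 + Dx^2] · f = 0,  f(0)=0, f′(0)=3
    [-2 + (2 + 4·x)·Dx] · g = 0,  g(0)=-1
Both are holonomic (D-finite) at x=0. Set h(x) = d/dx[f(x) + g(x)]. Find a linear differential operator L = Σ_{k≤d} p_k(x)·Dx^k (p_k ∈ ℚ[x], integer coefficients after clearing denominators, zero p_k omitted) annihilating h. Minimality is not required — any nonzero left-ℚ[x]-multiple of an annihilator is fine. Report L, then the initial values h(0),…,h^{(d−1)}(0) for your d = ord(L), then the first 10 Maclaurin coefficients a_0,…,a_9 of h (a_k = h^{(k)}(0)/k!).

f: a_k = 0, 3, 0, -1/2, 0, 1/40, 0, -1/1680, 0, 1/120960, …
g: a_k = -1, -1, 1/2, -1/2, 5/8, -7/8, 21/16, -33/16, 429/128, -715/128, …
Weyl lclm of L_f,L_g ⇒ L₀ (ord ≤ 3).
h₀' ⇒ L via d/dx closure of L₀.
L = (-4 - x - x^2) + (-1 - 3·x - 3·x^2 - 2·x^3)·Dx + (-4 - x - x^2)·Dx^2 + (-1 - 3·x - 3·x^2 - 2·x^3)·Dx^3  (order 3).
h: a_k = 2, 1, -3, 5/2, -17/4, 63/8, -1733/120, 429/16, -337837/6720, 12155/128, …
ICs: h(0) = 2, h′(0) = 1, h′′(0) = -6.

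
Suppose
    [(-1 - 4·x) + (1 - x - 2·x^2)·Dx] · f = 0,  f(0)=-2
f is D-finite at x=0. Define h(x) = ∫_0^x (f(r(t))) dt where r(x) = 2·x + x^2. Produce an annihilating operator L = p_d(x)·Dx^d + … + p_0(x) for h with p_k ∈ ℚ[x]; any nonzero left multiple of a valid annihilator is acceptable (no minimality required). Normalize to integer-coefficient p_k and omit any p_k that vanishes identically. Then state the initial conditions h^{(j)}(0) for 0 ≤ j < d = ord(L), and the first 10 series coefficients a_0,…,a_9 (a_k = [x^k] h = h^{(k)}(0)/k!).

f: a_k = -2, -2, -6, -10, -22, -42, -86, -170, -342, -682, …
f∘r: x↦r, Dx↦Dx/r' in L_f ⇒ L₀.
∫: right-multiply L₀ by Dx.
L = (2 + 16·x + 8·x^2)·Dx + (-1 + 3·x + 6·x^2 + 2·x^3)·Dx^2  (order 2).
h: a_k = 0, -2, -2, -26/3, -26, -478/5, -1054/3, -9402/7, -5226, -62018/3, …
ICs: h(0) = 0, h′(0) = -2.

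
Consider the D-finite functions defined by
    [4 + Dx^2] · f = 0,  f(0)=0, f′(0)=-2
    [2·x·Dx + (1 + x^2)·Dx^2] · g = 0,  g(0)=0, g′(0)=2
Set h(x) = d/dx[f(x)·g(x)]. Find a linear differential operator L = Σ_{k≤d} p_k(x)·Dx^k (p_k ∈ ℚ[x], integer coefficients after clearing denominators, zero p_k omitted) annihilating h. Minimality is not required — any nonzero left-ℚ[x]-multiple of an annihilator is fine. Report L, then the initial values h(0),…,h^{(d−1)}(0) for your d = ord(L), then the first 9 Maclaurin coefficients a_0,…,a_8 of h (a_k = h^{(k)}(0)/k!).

f: a_k = 0, -2, 0, 4/3, 0, -4/15, 0, 8/315, 0, …
g: a_k = 0, 2, 0, -2/3, 0, 2/5, 0, -2/7, 0, …
Product ⇒ symmetric product L₀, ord ≤ 4.
h₀' ⇒ L via d/dx closure of L₀.
L = (512 + 1824·x^2 + 2768·x^4 + 1920·x^6 + 912·x^8 + 320·x^10 + 64·x^12) + (248·x + 944·x^3 + 1240·x^5 + 800·x^7 + 320·x^9 + 64·x^11)·Dx + (168 + 652·x^2 + 1080·x^4 + 892·x^6 + 488·x^8 + 176·x^10 + 32·x^12)·Dx^2 + (62·x + 236·x^3 + 310·x^5 + 200·x^7 + 80·x^9 + 16·x^11)·Dx^3 + (10 + 49·x^2 + 97·x^4 + 103·x^6 + 65·x^8 + 24·x^10 + 4·x^12)·Dx^4  (order 4).
h: a_k = 0, -8, 0, 16, 0, -40/3, 0, 32/3, 0, …
ICs: h(0) = 0, h′(0) = -8, h′′(0) = 0, h′′′(0) = 96.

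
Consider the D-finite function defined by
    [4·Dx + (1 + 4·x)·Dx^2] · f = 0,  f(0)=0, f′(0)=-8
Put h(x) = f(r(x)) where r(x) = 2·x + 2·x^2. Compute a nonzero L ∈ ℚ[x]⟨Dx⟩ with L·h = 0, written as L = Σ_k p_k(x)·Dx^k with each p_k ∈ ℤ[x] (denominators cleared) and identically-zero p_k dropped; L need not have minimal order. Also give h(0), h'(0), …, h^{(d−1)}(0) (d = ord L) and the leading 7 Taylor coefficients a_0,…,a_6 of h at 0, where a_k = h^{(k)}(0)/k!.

L = (6 + 16·x + 16·x^2)·Dx + (1 + 10·x + 24·x^2 + 16·x^3)·Dx^2  (order 2).
h: a_k = 0, -16, 48, -640/3, 1088, -29696/5, 33792, …
ICs: h(0) = 0, h′(0) = -16.

f: a_k = 0, -8, 16, -128/3, 128, -2048/5, 4096/3, …
Substitute x→r, Dx→(1/r')Dx; clear ⇒ L₀.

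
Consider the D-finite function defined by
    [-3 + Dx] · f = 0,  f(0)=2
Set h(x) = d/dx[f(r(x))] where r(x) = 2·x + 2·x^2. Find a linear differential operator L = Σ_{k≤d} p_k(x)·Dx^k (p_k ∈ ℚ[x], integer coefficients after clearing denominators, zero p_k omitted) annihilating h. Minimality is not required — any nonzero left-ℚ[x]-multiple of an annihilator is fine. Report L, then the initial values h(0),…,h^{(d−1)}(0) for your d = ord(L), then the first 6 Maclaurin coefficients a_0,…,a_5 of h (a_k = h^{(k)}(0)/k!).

L = (8 + 24·x + 24·x^2) + (-1 - 2·x)·Dx  (order 1).
h: a_k = 12, 96, 432, 1440, 3888, 44928/5, …
ICs: h(0) = 12.

f: a_k = 2, 6, 9, 9, 27/4, 81/20, …
h₀=f(r): pull back L_f along r ⇒ L₀.
h=h₀': d/dx-closure on L₀ ⇒ L.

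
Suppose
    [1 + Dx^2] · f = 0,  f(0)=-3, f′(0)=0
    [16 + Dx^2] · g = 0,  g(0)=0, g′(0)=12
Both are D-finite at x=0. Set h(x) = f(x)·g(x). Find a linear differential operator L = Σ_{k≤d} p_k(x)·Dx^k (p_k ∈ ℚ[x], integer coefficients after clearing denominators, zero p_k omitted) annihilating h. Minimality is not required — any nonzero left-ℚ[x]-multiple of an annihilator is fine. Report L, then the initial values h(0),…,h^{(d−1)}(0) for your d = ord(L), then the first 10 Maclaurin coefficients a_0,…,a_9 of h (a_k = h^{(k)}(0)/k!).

L = 225 + 34·Dx^2 + Dx^4  (order 4).
h: a_k = 0, -36, 0, 114, 0, -1263/10, 0, 10039/140, 0, -246601/10080, …
ICs: h(0) = 0, h′(0) = -36, h′′(0) = 0, h′′′(0) = 684.

f: a_k = -3, 0, 3/2, 0, -1/8, 0, 1/240, 0, -1/13440, 0, …
g: a_k = 0, 12, 0, -32, 0, 128/5, 0, -1024/105, 0, 2048/945, …
Sym-product of L_f,L_g gives L₀ (≤ ord 4).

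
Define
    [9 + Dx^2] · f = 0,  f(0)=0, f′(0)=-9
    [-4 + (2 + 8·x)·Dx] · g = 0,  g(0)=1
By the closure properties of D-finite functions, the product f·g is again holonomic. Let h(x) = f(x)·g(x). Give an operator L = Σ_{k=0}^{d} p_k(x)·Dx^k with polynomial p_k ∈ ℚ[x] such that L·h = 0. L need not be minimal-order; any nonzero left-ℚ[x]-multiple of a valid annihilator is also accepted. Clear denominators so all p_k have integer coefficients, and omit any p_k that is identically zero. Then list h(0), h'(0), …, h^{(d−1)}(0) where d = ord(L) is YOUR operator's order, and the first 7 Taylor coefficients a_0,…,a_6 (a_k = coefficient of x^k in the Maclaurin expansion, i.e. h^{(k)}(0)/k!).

L = (21 + 72·x + 144·x^2) + (-4 - 16·x)·Dx + (1 + 8·x + 16·x^2)·Dx^2  (order 2).
h: a_k = 0, -9, -18, 63/2, -9, 2277/40, -4203/20, …
ICs: h(0) = 0, h′(0) = -9.

f: a_k = 0, -9, 0, 27/2, 0, -243/40, 0, …
g: a_k = 1, 2, -2, 4, -10, 28, -84, …
L₀ := L_f ⊗_s L_g (sym. prod.), ord ≤ 2.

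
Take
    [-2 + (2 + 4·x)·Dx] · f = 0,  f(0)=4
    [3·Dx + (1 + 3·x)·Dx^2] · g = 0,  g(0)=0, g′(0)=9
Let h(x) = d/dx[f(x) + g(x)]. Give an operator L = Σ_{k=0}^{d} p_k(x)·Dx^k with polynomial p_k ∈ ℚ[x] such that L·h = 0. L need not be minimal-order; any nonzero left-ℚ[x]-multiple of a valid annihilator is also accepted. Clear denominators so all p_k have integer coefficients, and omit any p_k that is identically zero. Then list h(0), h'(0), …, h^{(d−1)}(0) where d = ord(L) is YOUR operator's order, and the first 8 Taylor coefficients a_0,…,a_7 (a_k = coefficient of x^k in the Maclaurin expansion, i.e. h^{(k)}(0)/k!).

L = (9 + 9·x) + (15 + 54·x + 45·x^2)·Dx + (2 + 13·x + 27·x^2 + 18·x^3)·Dx^2  (order 2).
h: a_k = 13, -31, 87, -253, 1493/2, -4437/2, 26475/4, -79161/4, …
ICs: h(0) = 13, h′(0) = -31.

f: a_k = 4, 4, -2, 2, -5/2, 7/2, -21/4, 33/4, …
g: a_k = 0, 9, -27/2, 27, -243/4, 729/5, -729/2, 6561/7, …
Weyl lclm of L_f,L_g ⇒ L₀ (ord ≤ 3).
Differentiate: ansatz ord ≤ ord L₀ ⇒ L.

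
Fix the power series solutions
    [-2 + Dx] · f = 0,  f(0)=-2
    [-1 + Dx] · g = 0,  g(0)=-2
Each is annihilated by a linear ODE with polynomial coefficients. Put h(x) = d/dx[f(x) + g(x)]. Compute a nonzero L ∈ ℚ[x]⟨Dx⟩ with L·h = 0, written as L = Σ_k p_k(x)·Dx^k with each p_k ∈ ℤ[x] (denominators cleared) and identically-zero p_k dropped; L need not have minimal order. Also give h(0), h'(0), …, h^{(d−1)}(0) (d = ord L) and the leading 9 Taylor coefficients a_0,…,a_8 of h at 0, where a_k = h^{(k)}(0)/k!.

L = 2 - 3·Dx + Dx^2  (order 2).
h: a_k = -6, -10, -9, -17/3, -11/4, -13/12, -43/120, -257/2520, -57/2240, …
ICs: h(0) = -6, h′(0) = -10.

f: a_k = -2, -4, -4, -8/3, -4/3, -8/15, -8/45, -16/315, -4/315, …
g: a_k = -2, -2, -1, -1/3, -1/12, -1/60, -1/360, -1/2520, -1/20160, …
h₀=f+g: left-lcm gives L₀, ord ≤ 2.
Differentiate: ansatz ord ≤ ord L₀ ⇒ L.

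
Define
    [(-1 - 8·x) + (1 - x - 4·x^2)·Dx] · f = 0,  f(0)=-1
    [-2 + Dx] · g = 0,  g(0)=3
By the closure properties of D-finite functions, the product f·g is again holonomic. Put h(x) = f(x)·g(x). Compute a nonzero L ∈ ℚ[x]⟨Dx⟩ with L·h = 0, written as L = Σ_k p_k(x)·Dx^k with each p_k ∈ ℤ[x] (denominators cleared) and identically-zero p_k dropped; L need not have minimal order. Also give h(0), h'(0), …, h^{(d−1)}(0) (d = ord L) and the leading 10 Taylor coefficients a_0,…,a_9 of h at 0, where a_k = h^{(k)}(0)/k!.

L = (3 + 6·x - 8·x^2) + (-1 + x + 4·x^2)·Dx  (order 1).
h: a_k = -3, -9, -27, -67, -177, -2229/5, -17311/15, -102807/35, -264377/35, -18241339/945, …
ICs: h(0) = -3.

f: a_k = -1, -1, -5, -9, -29, -65, -181, -441, -1165, -2929, …
g: a_k = 3, 6, 6, 4, 2, 4/5, 4/15, 8/105, 2/105, 4/945, …
Sym-product of L_f,L_g gives L₀ (≤ ord 1).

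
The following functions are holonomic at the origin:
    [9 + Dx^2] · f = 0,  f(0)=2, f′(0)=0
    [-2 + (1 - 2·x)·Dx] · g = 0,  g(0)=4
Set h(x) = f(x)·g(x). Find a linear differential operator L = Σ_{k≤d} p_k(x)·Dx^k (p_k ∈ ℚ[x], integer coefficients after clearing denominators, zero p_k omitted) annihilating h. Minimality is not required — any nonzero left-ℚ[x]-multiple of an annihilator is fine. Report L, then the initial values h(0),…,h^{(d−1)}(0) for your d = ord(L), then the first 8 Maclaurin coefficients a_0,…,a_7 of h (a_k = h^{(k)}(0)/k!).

f: a_k = 2, 0, -9, 0, 27/4, 0, -81/40, 0, …
g: a_k = 4, 8, 16, 32, 64, 128, 256, 512, …
Sym-product of L_f,L_g gives L₀ (≤ ord 2).
L = (-9 + 18·x) + 4·Dx + (-1 + 2·x)·Dx^2  (order 2).
h: a_k = 8, 16, -4, -8, 11, 22, 359/10, 359/5, …
ICs: h(0) = 8, h′(0) = 16.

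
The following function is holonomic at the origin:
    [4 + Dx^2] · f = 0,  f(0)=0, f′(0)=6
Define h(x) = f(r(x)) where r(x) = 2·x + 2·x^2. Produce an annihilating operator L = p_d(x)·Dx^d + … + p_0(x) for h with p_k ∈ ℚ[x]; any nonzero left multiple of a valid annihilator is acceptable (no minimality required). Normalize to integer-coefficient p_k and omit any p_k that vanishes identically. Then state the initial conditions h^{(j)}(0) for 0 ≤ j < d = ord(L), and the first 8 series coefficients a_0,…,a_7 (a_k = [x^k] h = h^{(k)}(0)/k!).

f: a_k = 0, 6, 0, -4, 0, 4/5, 0, -8/105, …
h₀=f(r): pull back L_f along r ⇒ L₀.
L = (16 + 96·x + 192·x^2 + 128·x^3) - 2·Dx + (1 + 2·x)·Dx^2  (order 2).
h: a_k = 0, 12, 12, -32, -96, -352/5, 96, 25856/105, …
ICs: h(0) = 0, h′(0) = 12.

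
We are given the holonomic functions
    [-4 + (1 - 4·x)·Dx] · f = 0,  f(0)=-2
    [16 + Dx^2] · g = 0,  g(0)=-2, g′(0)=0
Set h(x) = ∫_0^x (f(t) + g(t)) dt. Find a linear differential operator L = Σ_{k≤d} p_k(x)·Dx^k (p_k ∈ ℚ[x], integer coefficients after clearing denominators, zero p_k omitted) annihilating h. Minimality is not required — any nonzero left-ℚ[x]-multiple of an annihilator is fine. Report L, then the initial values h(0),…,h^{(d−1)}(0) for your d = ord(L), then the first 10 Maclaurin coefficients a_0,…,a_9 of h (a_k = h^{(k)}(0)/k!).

f: a_k = -2, -8, -32, -128, -512, -2048, -8192, -32768, -131072, -524288, …
g: a_k = -2, 0, 16, 0, -64/3, 0, 512/45, 0, -1024/315, 0, …
f+g: L₀ = lclm(L_f,L_g), ord ≤ 1+2.
h=∫₀ˣh₀: take L = L₀·Dx.
L = (448 - 512·x + 1024·x^2)·Dx + (-48 + 320·x - 768·x^2 + 1024·x^3)·Dx^2 + (28 - 32·x + 64·x^2)·Dx^3 + (-3 + 20·x - 48·x^2 + 64·x^3)·Dx^4  (order 4).
h: a_k = 0, -4, -4, -16/3, -32, -320/3, -1024/3, -368128/315, -4096, -41288704/2835, …
ICs: h(0) = 0, h′(0) = -4, h′′(0) = -8, h′′′(0) = -32.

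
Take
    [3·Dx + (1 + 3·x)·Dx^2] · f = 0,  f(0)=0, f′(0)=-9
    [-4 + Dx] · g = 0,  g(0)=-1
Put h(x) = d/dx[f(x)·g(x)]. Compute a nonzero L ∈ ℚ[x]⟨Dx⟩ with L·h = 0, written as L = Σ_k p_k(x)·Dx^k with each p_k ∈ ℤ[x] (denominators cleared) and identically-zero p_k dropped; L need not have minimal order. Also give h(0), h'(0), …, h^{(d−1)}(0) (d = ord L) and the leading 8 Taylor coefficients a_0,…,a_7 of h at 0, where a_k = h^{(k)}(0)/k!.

L = (40 + 96·x + 576·x^2) + (-14 - 84·x - 288·x^2)·Dx + (1 + 15·x + 36·x^2)·Dx^2  (order 2).
h: a_k = 9, 45, 135, 141, 354, -279, 7759/5, -21487/5, …
ICs: h(0) = 9, h′(0) = 45.

f: a_k = 0, -9, 27/2, -27, 243/4, -729/5, 729/2, -6561/7, …
g: a_k = -1, -4, -8, -32/3, -32/3, -128/15, -256/45, -1024/315, …
h₀=f·g: eliminate ⇒ L₀, order ≤ 2·1.
h₀' ⇒ L via d/dx closure of L₀.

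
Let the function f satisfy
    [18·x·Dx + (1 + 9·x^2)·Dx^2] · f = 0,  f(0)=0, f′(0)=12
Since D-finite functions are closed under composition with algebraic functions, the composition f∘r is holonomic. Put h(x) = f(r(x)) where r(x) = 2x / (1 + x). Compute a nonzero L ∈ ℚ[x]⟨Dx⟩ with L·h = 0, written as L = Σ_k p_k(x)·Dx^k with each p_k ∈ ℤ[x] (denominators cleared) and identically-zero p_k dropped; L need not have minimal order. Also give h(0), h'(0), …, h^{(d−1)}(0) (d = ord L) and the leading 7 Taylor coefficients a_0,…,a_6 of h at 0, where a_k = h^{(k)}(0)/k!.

f: a_k = 0, 12, 0, -36, 0, 972/5, 0, …
Substitute x→r, Dx→(1/r')Dx; clear ⇒ L₀.
L = (2 + 74·x)·Dx + (1 + 2·x + 37·x^2)·Dx^2  (order 2).
h: a_k = 0, 24, -24, -264, 840, 22584/5, -28248, …
ICs: h(0) = 0, h′(0) = 24.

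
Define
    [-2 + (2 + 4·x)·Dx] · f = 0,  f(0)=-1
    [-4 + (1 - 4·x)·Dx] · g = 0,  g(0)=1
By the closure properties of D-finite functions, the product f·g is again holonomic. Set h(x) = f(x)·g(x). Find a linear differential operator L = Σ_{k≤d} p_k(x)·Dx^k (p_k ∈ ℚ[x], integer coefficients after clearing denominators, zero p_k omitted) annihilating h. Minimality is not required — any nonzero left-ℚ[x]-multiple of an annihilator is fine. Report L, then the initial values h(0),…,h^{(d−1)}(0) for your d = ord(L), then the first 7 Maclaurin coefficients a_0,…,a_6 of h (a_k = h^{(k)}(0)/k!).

L = (5 + 4·x) + (-1 + 2·x + 8·x^2)·Dx  (order 1).
h: a_k = -1, -5, -39/2, -157/2, -2507/8, -10035/8, -80259/16, …
ICs: h(0) = -1.

f: a_k = -1, -1, 1/2, -1/2, 5/8, -7/8, 21/16, …
g: a_k = 1, 4, 16, 64, 256, 1024, 4096, …
Product ⇒ symmetric product L₀, ord ≤ 1.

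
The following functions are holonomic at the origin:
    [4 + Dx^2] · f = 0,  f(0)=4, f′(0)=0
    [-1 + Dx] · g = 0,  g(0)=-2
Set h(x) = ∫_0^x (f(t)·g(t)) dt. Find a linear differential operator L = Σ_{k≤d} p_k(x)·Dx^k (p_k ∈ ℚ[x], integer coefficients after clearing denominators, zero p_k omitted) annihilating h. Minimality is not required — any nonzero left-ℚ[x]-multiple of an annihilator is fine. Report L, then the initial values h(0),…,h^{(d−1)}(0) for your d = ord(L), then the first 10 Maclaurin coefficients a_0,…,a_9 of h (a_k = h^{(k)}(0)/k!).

f: a_k = 4, 0, -8, 0, 8/3, 0, -16/45, 0, 8/315, 0, …
g: a_k = -2, -2, -1, -1/3, -1/12, -1/60, -1/360, -1/2520, -1/20160, -1/181440, …
Sym-product of L_f,L_g gives L₀ (≤ ord 2).
∫: right-multiply L₀ by Dx.
L = 5·Dx - 2·Dx^2 + Dx^3  (order 3).
h: a_k = 0, -8, -4, 4, 11/3, 7/15, -41/90, -13/70, -29/5040, 527/45360, …
ICs: h(0) = 0, h′(0) = -8, h′′(0) = -8.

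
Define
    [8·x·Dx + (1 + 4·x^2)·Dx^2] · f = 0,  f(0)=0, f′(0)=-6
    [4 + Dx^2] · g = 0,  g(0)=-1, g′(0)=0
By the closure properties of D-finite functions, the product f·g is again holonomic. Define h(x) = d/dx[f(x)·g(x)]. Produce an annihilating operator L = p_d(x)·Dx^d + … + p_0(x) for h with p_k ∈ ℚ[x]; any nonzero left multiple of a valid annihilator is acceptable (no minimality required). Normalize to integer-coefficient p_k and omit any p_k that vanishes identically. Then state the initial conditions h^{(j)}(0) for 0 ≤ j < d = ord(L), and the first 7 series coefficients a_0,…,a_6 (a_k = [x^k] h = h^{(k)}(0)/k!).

L = (880 + 9408·x^2 + 59008·x^4 + 49152·x^6 + 24576·x^8 + 16384·x^10 + 32768·x^12) + (544·x + 9088·x^3 + 35840·x^5 + 40960·x^7 + 40960·x^9 + 32768·x^11)·Dx + (240 + 2720·x^2 + 17088·x^4 + 18944·x^6 + 16384·x^8 + 16384·x^10 + 16384·x^12)·Dx^2 + (136·x + 2272·x^3 + 8960·x^5 + 10240·x^7 + 10240·x^9 + 8192·x^11)·Dx^3 + (5 + 92·x^2 + 584·x^4 + 1664·x^6 + 2560·x^8 + 3072·x^10 + 2048·x^12)·Dx^4  (order 4).
h: a_k = 6, 0, -60, 0, 196, 0, -10408/15, …
ICs: h(0) = 6, h′(0) = 0, h′′(0) = -120, h′′′(0) = 0.

f: a_k = 0, -6, 0, 8, 0, -96/5, 0, …
g: a_k = -1, 0, 2, 0, -2/3, 0, 4/45, …
Product ⇒ symmetric product L₀, ord ≤ 4.
h₀' ⇒ L via d/dx closure of L₀.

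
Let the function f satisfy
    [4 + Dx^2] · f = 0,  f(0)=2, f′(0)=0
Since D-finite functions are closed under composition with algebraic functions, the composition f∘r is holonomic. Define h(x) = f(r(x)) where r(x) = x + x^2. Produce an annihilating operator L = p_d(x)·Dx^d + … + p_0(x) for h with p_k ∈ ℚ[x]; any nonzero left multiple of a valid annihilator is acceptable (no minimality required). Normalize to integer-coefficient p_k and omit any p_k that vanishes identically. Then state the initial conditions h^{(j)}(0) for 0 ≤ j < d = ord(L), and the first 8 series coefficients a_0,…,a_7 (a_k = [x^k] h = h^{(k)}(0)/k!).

f: a_k = 2, 0, -4, 0, 4/3, 0, -8/45, 0, …
Substitute x→r, Dx→(1/r')Dx; clear ⇒ L₀.
L = (4 + 24·x + 48·x^2 + 32·x^3) - 2·Dx + (1 + 2·x)·Dx^2  (order 2).
h: a_k = 2, 0, -4, -8, -8/3, 16/3, 352/45, 64/15, …
ICs: h(0) = 2, h′(0) = 0.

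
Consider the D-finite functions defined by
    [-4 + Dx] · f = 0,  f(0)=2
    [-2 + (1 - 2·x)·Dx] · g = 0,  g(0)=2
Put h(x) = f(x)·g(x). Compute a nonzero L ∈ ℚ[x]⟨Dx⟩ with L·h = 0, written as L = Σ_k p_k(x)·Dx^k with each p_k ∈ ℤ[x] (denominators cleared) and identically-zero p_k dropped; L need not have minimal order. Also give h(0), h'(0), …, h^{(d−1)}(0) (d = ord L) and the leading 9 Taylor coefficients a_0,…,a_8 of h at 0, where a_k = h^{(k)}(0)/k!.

L = (6 - 8·x) + (-1 + 2·x)·Dx  (order 1).
h: a_k = 4, 24, 80, 608/3, 448, 13952/15, 84736/45, 79360/21, 2382848/315, …
ICs: h(0) = 4.

f: a_k = 2, 8, 16, 64/3, 64/3, 256/15, 512/45, 2048/315, 1024/315, …
g: a_k = 2, 4, 8, 16, 32, 64, 128, 256, 512, …
Sym-product of L_f,L_g gives L₀ (≤ ord 1).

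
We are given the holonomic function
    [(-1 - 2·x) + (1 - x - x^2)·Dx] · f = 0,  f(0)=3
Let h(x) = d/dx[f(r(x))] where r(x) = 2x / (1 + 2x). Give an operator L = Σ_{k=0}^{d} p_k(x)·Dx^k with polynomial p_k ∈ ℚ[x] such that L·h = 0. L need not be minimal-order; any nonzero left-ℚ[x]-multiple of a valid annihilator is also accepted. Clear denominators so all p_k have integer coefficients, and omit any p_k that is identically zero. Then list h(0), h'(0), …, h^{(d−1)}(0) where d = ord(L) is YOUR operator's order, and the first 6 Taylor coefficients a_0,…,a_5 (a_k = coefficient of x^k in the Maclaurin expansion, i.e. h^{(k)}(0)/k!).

L = (4 + 24·x + 96·x^2 + 96·x^3) + (-1 - 10·x - 24·x^2 + 8·x^3 + 48·x^4)·Dx  (order 1).
h: a_k = 6, 24, 0, 192, -480, 2304, …
ICs: h(0) = 6.

f: a_k = 3, 3, 6, 9, 15, 24, …
Substitute x→r, Dx→(1/r')Dx; clear ⇒ L₀.
h₀' ⇒ L via d/dx closure of L₀.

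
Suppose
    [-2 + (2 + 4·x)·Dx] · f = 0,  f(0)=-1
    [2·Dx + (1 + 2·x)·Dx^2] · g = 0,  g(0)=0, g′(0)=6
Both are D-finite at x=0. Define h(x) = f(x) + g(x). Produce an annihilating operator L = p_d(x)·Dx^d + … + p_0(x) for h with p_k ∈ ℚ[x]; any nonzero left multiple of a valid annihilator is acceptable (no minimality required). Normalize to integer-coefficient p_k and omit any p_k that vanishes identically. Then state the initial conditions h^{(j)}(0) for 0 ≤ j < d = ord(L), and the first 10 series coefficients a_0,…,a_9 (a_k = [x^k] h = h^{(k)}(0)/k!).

f: a_k = -1, -1, 1/2, -1/2, 5/8, -7/8, 21/16, -33/16, 429/128, -715/128, …
g: a_k = 0, 6, -6, 8, -12, 96/5, -32, 384/7, -96, 512/3, …
Sum ⇒ L₀ = lclm(L_f,L_g) in ℚ(x)⟨Dx⟩.
L = 2·Dx + (5 + 10·x)·Dx^2 + (1 + 4·x + 4·x^2)·Dx^3  (order 3).
h: a_k = -1, 5, -11/2, 15/2, -91/8, 733/40, -491/16, 5913/112, -11859/128, 63391/384, …
ICs: h(0) = -1, h′(0) = 5, h′′(0) = -11.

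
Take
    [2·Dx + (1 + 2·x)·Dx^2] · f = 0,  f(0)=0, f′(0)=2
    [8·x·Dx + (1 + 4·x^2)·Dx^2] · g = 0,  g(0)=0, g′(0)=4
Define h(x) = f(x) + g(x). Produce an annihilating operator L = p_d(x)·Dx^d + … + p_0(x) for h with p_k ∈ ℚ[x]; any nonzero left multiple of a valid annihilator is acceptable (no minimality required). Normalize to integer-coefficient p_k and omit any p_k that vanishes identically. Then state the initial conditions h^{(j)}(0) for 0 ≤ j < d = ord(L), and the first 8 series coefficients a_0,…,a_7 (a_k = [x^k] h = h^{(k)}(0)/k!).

L = (-8 - 48·x + 96·x^2 + 64·x^3)·Dx + (-8 - 16·x + 192·x^3 + 128·x^4)·Dx^2 + (-1 + 2·x + 8·x^2 + 16·x^3 + 48·x^4 + 32·x^5)·Dx^3  (order 3).
h: a_k = 0, 6, -2, -8/3, -4, 96/5, -32/3, -128/7, …
ICs: h(0) = 0, h′(0) = 6, h′′(0) = -4.

f: a_k = 0, 2, -2, 8/3, -4, 32/5, -32/3, 128/7, …
g: a_k = 0, 4, 0, -16/3, 0, 64/5, 0, -256/7, …
Weyl lclm of L_f,L_g ⇒ L₀ (ord ≤ 4).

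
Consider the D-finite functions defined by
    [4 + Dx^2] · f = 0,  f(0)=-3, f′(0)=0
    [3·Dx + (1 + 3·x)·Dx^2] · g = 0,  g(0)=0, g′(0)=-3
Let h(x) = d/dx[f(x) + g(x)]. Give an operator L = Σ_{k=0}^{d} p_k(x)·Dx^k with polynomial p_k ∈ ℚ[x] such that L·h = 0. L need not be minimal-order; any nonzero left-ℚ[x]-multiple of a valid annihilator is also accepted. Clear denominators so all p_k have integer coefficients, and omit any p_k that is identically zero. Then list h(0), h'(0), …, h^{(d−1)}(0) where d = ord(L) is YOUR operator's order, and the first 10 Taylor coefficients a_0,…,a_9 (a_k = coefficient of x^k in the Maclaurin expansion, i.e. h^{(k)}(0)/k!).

L = (348 + 144·x + 216·x^2) + (44 + 180·x + 216·x^2 + 216·x^3)·Dx + (87 + 36·x + 54·x^2)·Dx^2 + (11 + 45·x + 54·x^2 + 54·x^3)·Dx^3  (order 3).
h: a_k = -3, 21, -27, 73, -243, 3653/5, -2187, 688889/105, -19683, 55801313/945, …
ICs: h(0) = -3, h′(0) = 21, h′′(0) = -54.

f: a_k = -3, 0, 6, 0, -2, 0, 4/15, 0, -2/105, 0, …
g: a_k = 0, -3, 9/2, -9, 81/4, -243/5, 243/2, -2187/7, 6561/8, -2187, …
Sum ⇒ L₀ = lclm(L_f,L_g) in ℚ(x)⟨Dx⟩.
Derive L from L₀ (diff closure).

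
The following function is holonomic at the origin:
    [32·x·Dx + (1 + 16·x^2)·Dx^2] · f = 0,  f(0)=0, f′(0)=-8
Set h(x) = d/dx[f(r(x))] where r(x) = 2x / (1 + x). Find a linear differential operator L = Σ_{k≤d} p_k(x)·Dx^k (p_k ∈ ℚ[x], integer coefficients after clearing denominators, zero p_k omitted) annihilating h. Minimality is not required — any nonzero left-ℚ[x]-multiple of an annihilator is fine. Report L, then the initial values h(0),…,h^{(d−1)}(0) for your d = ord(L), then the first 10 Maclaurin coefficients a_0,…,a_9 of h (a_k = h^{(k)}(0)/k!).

L = (2 + 130·x) + (1 + 2·x + 65·x^2)·Dx  (order 1).
h: a_k = -16, 32, 976, -4032, -55376, 372832, 2853776, -29941632, -125612176, 2197430432, …
ICs: h(0) = -16.

f: a_k = 0, -8, 0, 128/3, 0, -2048/5, 0, 32768/7, 0, -524288/9, …
h₀=f(r): pull back L_f along r ⇒ L₀.
Differentiate: ansatz ord ≤ ord L₀ ⇒ L.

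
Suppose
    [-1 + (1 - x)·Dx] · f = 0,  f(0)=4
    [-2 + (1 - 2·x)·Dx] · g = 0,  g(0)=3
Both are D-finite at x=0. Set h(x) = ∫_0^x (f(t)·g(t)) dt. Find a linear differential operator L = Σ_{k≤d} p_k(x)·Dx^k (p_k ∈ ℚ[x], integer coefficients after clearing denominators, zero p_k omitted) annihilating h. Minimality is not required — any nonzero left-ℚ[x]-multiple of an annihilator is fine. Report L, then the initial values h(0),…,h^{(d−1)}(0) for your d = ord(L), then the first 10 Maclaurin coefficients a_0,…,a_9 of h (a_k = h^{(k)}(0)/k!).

f: a_k = 4, 4, 4, 4, 4, 4, 4, 4, 4, 4, …
g: a_k = 3, 6, 12, 24, 48, 96, 192, 384, 768, 1536, …
Sym-product of L_f,L_g gives L₀ (≤ ord 1).
∫: right-multiply L₀ by Dx.
L = (-3 + 4·x)·Dx + (1 - 3·x + 2·x^2)·Dx^2  (order 2).
h: a_k = 0, 12, 18, 28, 45, 372/5, 126, 1524/7, 765/2, 2044/3, …
ICs: h(0) = 0, h′(0) = 12.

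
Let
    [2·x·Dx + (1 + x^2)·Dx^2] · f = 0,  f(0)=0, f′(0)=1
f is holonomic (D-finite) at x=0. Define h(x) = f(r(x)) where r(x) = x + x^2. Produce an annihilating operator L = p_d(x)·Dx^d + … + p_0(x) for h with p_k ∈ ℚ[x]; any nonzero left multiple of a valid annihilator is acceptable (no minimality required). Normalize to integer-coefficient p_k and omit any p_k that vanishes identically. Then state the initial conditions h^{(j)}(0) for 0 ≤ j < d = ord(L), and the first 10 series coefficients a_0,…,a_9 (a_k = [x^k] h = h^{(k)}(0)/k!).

f: a_k = 0, 1, 0, -1/3, 0, 1/5, 0, -1/7, 0, 1/9, …
Change of var in L_f (x↦r) gives L₀.
L = (-2 + 2·x + 8·x^2 + 12·x^3 + 6·x^4)·Dx + (1 + 2·x + x^2 + 4·x^3 + 5·x^4 + 2·x^5)·Dx^2  (order 2).
h: a_k = 0, 1, 1, -1/3, -1, -4/5, 2/3, 13/7, 1, -17/9, …
ICs: h(0) = 0, h′(0) = 1.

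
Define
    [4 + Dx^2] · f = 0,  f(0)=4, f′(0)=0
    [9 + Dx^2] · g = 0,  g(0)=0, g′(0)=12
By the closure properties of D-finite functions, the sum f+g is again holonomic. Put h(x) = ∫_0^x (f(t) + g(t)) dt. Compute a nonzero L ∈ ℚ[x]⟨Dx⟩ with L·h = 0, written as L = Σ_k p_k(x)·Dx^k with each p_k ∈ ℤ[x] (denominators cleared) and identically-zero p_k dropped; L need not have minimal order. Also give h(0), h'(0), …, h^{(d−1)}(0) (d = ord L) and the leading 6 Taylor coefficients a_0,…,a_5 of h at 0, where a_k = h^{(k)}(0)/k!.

L = 36·Dx + 13·Dx^3 + Dx^5  (order 5).
h: a_k = 0, 4, 6, -8/3, -9/2, 8/15, …
ICs: h(0) = 0, h′(0) = 4, h′′(0) = 12, h′′′(0) = -16, h′′′′(0) = -108.

f: a_k = 4, 0, -8, 0, 8/3, 0, …
g: a_k = 0, 12, 0, -18, 0, 81/10, …
Sum ⇒ L₀ = lclm(L_f,L_g) in ℚ(x)⟨Dx⟩.
h=∫h₀ ⇒ L = L₀·Dx.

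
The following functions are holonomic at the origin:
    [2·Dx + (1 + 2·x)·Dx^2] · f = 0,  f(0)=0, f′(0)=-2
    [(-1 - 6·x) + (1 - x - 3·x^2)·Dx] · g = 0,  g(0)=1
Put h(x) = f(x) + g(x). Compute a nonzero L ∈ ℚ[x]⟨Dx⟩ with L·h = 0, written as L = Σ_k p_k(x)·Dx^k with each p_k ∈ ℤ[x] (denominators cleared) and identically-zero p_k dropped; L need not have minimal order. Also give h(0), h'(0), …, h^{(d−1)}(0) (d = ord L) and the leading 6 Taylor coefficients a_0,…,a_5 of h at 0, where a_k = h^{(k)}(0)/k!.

L = (-74 - 412·x - 948·x^2 - 864·x^3 - 648·x^4)·Dx + (-17 - 212·x - 890·x^2 - 1644·x^3 - 1764·x^4 - 1080·x^5)·Dx^2 + (5 + 27·x + 33·x^2 - 68·x^3 - 276·x^4 - 396·x^5 - 216·x^6)·Dx^3  (order 3).
h: a_k = 1, -1, 6, 13/3, 23, 168/5, …
ICs: h(0) = 1, h′(0) = -1, h′′(0) = 12.

f: a_k = 0, -2, 2, -8/3, 4, -32/5, …
g: a_k = 1, 1, 4, 7, 19, 40, …
f+g: L₀ = lclm(L_f,L_g), ord ≤ 2+1.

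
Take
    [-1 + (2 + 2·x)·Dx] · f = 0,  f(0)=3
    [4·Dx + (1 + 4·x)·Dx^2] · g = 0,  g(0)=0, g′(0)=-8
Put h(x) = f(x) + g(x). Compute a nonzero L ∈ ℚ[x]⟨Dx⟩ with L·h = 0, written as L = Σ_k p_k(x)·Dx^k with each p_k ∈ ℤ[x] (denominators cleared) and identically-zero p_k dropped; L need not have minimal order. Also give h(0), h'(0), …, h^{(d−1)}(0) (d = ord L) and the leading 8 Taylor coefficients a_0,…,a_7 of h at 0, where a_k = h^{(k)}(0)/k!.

f: a_k = 3, 3/2, -3/8, 3/16, -15/128, 21/256, -63/1024, 99/2048, …
g: a_k = 0, -8, 16, -128/3, 128, -2048/5, 4096/3, -32768/7, …
h₀=f+g: left-lcm gives L₀, ord ≤ 3.
L = (52 + 16·x)·Dx + (125 + 232·x + 80·x^2)·Dx^2 + (14 + 78·x + 96·x^2 + 32·x^3)·Dx^3  (order 3).
h: a_k = 3, -13/2, 125/8, -2039/48, 16369/128, -524183/1280, 4194115/3072, -67108171/14336, …
ICs: h(0) = 3, h′(0) = -13/2, h′′(0) = 125/4.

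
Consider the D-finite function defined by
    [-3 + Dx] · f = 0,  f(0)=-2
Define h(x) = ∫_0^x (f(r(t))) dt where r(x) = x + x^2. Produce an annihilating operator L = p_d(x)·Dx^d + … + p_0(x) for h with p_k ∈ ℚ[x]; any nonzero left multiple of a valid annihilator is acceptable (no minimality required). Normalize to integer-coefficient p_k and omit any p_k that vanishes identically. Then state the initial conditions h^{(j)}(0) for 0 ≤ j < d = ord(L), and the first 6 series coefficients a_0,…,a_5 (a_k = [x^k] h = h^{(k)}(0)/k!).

L = (-3 - 6·x)·Dx + Dx^2  (order 2).
h: a_k = 0, -2, -3, -5, -27/4, -171/20, …
ICs: h(0) = 0, h′(0) = -2.

f: a_k = -2, -6, -9, -9, -27/4, -81/20, …
h₀=f(r): pull back L_f along r ⇒ L₀.
h=∫₀ˣh₀: take L = L₀·Dx.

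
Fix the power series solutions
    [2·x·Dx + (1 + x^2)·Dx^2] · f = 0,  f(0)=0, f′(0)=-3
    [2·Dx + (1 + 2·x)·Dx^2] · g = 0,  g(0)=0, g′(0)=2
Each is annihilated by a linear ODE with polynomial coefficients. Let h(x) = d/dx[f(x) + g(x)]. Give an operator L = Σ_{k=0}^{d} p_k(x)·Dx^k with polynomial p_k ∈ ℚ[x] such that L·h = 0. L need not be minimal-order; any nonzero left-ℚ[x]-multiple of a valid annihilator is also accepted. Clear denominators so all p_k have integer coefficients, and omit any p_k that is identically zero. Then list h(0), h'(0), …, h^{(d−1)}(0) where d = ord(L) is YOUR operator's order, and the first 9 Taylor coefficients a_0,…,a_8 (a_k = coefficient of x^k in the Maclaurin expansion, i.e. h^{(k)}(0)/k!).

f: a_k = 0, -3, 0, 1, 0, -3/5, 0, 3/7, 0, …
g: a_k = 0, 2, -2, 8/3, -4, 32/5, -32/3, 128/7, -32, …
f+g: L₀ = lclm(L_f,L_g), ord ≤ 2+2.
Differentiate: ansatz ord ≤ ord L₀ ⇒ L.
L = (-2 - 12·x + 6·x^2 + 4·x^3) + (-5 - 4·x - 9·x^2 + 12·x^3 + 8·x^4)·Dx + (-1 - x + 2·x^2 + x^3 + 3·x^4 + 2·x^5)·Dx^2  (order 2).
h: a_k = -1, -4, 11, -16, 29, -64, 131, -256, 509, …
ICs: h(0) = -1, h′(0) = -4.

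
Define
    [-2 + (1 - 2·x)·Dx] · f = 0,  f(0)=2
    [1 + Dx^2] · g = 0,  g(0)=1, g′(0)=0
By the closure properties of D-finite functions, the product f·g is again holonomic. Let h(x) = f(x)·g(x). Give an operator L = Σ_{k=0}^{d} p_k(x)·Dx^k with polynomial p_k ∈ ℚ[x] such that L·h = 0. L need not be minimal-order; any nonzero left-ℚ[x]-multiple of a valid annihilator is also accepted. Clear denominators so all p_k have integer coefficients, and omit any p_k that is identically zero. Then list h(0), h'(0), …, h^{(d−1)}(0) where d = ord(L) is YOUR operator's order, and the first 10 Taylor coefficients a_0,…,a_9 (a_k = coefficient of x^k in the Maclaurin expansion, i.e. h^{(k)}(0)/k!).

f: a_k = 2, 4, 8, 16, 32, 64, 128, 256, 512, 1024, …
g: a_k = 1, 0, -1/2, 0, 1/24, 0, -1/720, 0, 1/40320, 0, …
Sym-product of L_f,L_g gives L₀ (≤ ord 2).
L = (-1 + 2·x) + 4·Dx + (-1 + 2·x)·Dx^2  (order 2).
h: a_k = 2, 4, 7, 14, 337/12, 337/6, 40439/360, 40439/180, 9058337/20160, 9058337/10080, …
ICs: h(0) = 2, h′(0) = 4.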